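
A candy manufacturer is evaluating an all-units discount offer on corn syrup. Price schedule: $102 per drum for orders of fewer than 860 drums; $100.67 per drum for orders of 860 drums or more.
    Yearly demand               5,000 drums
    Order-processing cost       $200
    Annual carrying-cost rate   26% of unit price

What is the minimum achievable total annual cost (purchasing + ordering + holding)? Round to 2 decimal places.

H₁ = 26%×$102 = $26.5200;  H₂ = 26%×$100.67 = $26.1742
EOQ₁ = √(2×5,000×200/26.5200) = 274.62  (< 860, feasible at tier 1)
EOQ₂ = √(2×5,000×200/26.1742) = 276.43  (< 860 → use Q = 860 at tier-2 price)
TC(tier 1 (EOQ₁), Q≈274.6) = $517,282.86
TC(tier 2, Q≈860.0) = $515,767.70
Minimum at tier 2: $515,767.70

$515,767.70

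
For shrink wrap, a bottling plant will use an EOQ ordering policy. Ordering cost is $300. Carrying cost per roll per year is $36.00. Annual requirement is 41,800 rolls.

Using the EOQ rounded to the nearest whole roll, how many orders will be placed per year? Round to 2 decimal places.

50.06 orders per year

Q* = √(2·D·S / H) = √(2·41,800·300 / 36) = √696,666.7 ≈ 834.67 → Q = 835
N = D/Q = 41,800/835 ≈ 50.060 orders/yr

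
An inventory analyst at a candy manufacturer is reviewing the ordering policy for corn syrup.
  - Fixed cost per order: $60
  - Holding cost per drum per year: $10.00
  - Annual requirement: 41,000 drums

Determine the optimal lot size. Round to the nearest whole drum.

701 drums

EOQ = √(2DS/H) = √(2 × 41,000 × 60 / 10)
    = √(492,000.00) ≈ 701.43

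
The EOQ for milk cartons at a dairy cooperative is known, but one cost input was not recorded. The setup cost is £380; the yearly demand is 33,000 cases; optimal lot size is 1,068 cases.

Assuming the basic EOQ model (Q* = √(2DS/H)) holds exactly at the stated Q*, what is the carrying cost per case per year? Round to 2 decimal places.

£21.99

From Q* = √(2DS/H) ⇒ Q*² = 2DS/H.
H = 2DS / Q² = 2 × 33,000 × 380 / 1,068² = 21.9880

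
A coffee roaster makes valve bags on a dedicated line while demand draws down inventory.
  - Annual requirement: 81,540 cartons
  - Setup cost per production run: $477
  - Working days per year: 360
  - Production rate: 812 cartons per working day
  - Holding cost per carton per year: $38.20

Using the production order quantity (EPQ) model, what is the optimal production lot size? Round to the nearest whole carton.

d = 81,540/360 = 226.5000 cartons/day;  effective holding cost H(1 − d/p) = 38.2·(1 − 226.5000/812) = 27.54446
Q* = √(2DS / H_eff) = √(2·81,540·477 / 27.54446) ≈ 1,680.52

1,681 cartons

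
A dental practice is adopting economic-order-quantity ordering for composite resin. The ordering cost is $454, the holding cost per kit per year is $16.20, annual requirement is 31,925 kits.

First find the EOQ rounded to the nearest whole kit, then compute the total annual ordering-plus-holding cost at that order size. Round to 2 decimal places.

Optimal lot size Q* = (2 × 31,925 × $454 / $16.2)^½ ≈ 1,337.68 → Q = 1,338 kits
Ordering: D/Q × S = 31,925/1,338 × $454 = $10,832.55
Holding:  Q/2 × H = 1,338/2 × $16.2 = $10,837.80
Total = $10,832.55 + $10,837.80 = $21,670.35

$21,670.35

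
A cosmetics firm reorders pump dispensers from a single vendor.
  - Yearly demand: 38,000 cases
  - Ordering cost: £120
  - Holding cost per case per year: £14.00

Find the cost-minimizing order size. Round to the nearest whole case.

807 cases

Q* = √(2·D·S / H) = √(2·38,000·120 / 14) = √651,428.6 ≈ 807.11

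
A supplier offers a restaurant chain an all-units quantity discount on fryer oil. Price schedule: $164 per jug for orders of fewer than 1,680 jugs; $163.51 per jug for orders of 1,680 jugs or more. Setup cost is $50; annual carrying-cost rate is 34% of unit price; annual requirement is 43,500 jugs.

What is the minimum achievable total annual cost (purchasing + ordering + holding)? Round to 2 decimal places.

$7,149,574.21

H₁ = 34%×$164 = $55.7600;  H₂ = 34%×$163.51 = $55.5934
EOQ₁ = √(2×43,500×50/55.7600) = 279.31  (< 1,680, feasible at tier 1)
EOQ₂ = √(2×43,500×50/55.5934) = 279.73  (< 1,680 → use Q = 1,680 at tier-2 price)
TC(tier 1 (EOQ₁), Q≈279.3) = $7,149,574.21
TC(tier 2, Q≈1,680.0) = $7,160,678.10
Minimum at tier 1 (EOQ₁): $7,149,574.21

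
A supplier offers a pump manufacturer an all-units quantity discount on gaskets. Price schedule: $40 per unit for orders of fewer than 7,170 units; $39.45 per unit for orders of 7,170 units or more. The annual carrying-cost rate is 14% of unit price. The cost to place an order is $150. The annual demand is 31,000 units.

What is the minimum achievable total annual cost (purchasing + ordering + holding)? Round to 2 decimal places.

$1,243,398.49

H₁ = 14%×$40 = $5.6000;  H₂ = 14%×$39.45 = $5.5230
EOQ₁ = √(2×31,000×150/5.6000) = 1,288.69  (< 7,170, feasible at tier 1)
EOQ₂ = √(2×31,000×150/5.5230) = 1,297.64  (< 7,170 → use Q = 7,170 at tier-2 price)
TC(tier 1 (EOQ₁), Q≈1,288.7) = $1,247,216.65
TC(tier 2, Q≈7,170.0) = $1,243,398.49
Minimum at tier 2: $1,243,398.49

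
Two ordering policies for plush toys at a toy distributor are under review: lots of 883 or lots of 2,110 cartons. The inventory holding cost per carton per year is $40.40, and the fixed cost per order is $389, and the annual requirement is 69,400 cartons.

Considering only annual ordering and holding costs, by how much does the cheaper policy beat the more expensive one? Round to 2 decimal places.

$7,006.27

Annual cost at Q: ordering D·S/Q plus holding Q·H/2.
TC(883) = (69,400/883)×389 + (883/2)×40.4 = $48,410.33
TC(2,110) = (69,400/2,110)×389 + (2,110/2)×40.4 = $55,416.60
Cheaper: Q = 883.  Difference = $7,006.27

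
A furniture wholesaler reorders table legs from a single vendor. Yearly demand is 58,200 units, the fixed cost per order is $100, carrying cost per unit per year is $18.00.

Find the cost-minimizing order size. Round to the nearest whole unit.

804 units

Optimal lot size Q* = (2 × 58,200 × $100 / $18)^½ ≈ 804.16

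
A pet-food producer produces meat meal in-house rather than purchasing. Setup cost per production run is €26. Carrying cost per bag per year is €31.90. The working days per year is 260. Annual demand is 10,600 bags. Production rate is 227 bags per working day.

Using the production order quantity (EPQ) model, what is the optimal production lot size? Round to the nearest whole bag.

d = 10,600/260 = 40.7692 bags/day;  effective holding cost H(1 − d/p) = 31.9·(1 − 40.7692/227) = 26.17076
Q* = √(2DS / H_eff) = √(2·10,600·26 / 26.17076) ≈ 145.13

145 bags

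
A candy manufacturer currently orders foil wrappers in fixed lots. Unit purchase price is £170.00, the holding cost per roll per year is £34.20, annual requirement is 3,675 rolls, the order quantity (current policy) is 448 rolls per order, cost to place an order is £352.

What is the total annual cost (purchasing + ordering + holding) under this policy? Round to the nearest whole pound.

Annual ordering cost = (D/Q)·S = (3,675/448) × 352 = £2,887.50
Annual holding cost  = (Q/2)·H = (448/2) × 34.2 = £7,660.80
Purchase cost = D·C = 3,675 × 170 = £624,750.00
Total = £2,887.50 + £7,660.80 + £624,750.00 = £635,298.30

£635,298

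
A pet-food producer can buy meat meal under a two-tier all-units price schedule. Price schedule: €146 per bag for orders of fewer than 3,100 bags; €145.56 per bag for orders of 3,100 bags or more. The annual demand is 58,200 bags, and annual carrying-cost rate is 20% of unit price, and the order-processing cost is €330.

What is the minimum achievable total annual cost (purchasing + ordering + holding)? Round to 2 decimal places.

H₁ = 20%×€146 = €29.2000;  H₂ = 20%×€145.56 = €29.1120
EOQ₁ = √(2×58,200×330/29.2000) = 1,146.94  (< 3,100, feasible at tier 1)
EOQ₂ = √(2×58,200×330/29.1120) = 1,148.68  (< 3,100 → use Q = 3,100 at tier-2 price)
TC(tier 1 (EOQ₁), Q≈1,146.9) = €8,530,690.75
TC(tier 2, Q≈3,100.0) = €8,522,911.08
Minimum at tier 2: €8,522,911.08

€8,522,911.08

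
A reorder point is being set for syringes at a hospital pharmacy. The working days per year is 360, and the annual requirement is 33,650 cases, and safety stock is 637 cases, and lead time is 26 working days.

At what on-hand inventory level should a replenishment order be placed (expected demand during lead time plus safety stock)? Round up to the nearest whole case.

Daily demand d = 33,650 / 360 = 93.472 cases/day
Demand during lead time = 93.472 × 26 = 2,430.28
Reorder point = 2,430.28 + 637 = 3,067.28 → round up

3,068 cases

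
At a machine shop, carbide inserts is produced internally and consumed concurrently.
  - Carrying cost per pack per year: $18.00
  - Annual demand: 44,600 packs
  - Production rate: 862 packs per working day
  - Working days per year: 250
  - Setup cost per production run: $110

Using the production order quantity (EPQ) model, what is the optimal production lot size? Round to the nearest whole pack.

829 packs

Daily demand d = 44,600/250 = 178.400; p = 862; 1 − d/p = 0.79304
EPQ = √(2DS / (H(1 − d/p)))
    = √(2 × 44,600 × 110 / (18 × 0.79304)) ≈ 829.08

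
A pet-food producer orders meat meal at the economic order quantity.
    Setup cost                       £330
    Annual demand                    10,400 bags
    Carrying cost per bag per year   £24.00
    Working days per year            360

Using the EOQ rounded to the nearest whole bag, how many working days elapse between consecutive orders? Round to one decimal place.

Q* = √(2·D·S / H) = √(2·10,400·330 / 24) = √286,000.0 ≈ 534.79 → Q = 535 bags
T = Q/D × 360 days = 535/10,400 × 360 = 18.519 days

18.5 days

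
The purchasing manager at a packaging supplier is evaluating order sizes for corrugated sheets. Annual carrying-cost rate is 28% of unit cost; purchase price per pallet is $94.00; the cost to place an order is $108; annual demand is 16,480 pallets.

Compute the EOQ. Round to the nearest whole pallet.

H = i·C = 0.28 × $94 = $26.3200 per pallet-year
EOQ = √(2DS/H) = √(2 × 16,480 × 108 / 26.32)
    = √(135,246.20) ≈ 367.76

368 pallets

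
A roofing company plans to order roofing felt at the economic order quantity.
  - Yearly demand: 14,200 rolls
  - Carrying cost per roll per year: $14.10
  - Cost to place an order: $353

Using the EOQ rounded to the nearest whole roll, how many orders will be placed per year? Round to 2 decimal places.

16.84 orders per year

Q* = √(2·D·S / H) = √(2·14,200·353 / 14.1) = √711,007.1 ≈ 843.21 → Q = 843
N = D/Q = 14,200/843 ≈ 16.845 orders/yr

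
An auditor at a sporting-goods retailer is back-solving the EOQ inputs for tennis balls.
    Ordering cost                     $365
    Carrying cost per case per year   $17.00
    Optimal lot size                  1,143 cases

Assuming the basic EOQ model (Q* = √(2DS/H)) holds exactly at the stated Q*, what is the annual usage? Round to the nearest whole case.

30,424 cases per year

Since Q* = (2DS/H)^½, squaring gives Q*²·H = 2DS.
D = Q²H / (2S) = 1,143² × 17 / (2 × 365) = 30,424.15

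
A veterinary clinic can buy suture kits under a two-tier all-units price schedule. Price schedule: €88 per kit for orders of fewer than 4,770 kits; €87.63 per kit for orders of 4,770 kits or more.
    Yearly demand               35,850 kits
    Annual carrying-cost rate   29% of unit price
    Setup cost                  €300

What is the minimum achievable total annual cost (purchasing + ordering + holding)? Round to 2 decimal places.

€3,178,229.37

H₁ = 29%×€88 = €25.5200;  H₂ = 29%×€87.63 = €25.4127
EOQ₁ = √(2×35,850×300/25.5200) = 918.08  (< 4,770, feasible at tier 1)
EOQ₂ = √(2×35,850×300/25.4127) = 920.01  (< 4,770 → use Q = 4,770 at tier-2 price)
TC(tier 1 (EOQ₁), Q≈918.1) = €3,178,229.37
TC(tier 2, Q≈4,770.0) = €3,204,399.51
Minimum at tier 1 (EOQ₁): €3,178,229.37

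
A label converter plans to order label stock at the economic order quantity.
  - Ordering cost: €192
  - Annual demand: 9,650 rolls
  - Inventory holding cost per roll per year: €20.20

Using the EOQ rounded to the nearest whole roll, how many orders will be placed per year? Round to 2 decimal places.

2DS/H = 2·9,650·192/20.2 = 183,445.54
EOQ = √183,445.54 ≈ 428.31 → Q = 428
Orders per year = D/Q = 9,650 / 428 = 22.547

22.55 orders per year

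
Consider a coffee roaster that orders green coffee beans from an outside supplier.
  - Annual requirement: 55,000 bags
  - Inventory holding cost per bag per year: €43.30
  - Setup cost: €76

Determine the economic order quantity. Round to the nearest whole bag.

EOQ = √(2DS/H) = √(2 × 55,000 × 76 / 43.3)
    = √(193,071.59) ≈ 439.40

439 bags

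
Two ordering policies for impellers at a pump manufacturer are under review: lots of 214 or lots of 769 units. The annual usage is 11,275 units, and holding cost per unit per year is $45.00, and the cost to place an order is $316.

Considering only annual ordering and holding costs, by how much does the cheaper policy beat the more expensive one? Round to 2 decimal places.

$471.59

TC(Q) = (D/Q)S + (Q/2)H
TC(214) = (11,275/214)×316 + (214/2)×45 = $21,464.07
TC(769) = (11,275/769)×316 + (769/2)×45 = $21,935.66
Cheaper: Q = 214.  Difference = $471.59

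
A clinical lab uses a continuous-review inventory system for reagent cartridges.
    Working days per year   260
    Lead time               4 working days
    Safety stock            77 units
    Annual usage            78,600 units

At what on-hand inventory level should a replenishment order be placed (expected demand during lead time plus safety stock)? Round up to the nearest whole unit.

Daily demand d = 78,600 / 260 = 302.308 units/day
Demand during lead time = 302.308 × 4 = 1,209.23
Reorder point = 1,209.23 + 77 = 1,286.23 → round up

1,287 units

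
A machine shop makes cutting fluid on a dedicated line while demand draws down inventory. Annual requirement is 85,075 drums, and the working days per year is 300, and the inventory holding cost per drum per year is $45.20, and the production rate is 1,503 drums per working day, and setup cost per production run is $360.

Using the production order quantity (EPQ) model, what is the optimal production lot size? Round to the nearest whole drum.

Daily demand d = 85,075/300 = 283.583; p = 1503; 1 − d/p = 0.81132
EPQ = √(2DS / (H(1 − d/p)))
    = √(2 × 85,075 × 360 / (45.2 × 0.81132)) ≈ 1,292.41

1,292 drums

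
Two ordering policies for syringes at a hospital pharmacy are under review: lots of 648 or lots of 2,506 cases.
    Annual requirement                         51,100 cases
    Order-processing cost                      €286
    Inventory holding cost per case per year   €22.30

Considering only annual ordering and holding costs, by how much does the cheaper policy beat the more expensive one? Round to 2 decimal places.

For each Q, cost = (D/Q)·S + (Q/2)·H.
TC(648) = (51,100/648)×286 + (648/2)×22.3 = €29,778.60
TC(2,506) = (51,100/2,506)×286 + (2,506/2)×22.3 = €33,773.74
Lots of 648 are cheaper by €3,995.15.

€3,995.15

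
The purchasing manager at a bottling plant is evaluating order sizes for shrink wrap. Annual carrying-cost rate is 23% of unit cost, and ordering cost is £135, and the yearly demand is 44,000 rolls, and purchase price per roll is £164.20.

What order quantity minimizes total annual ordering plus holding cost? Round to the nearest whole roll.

Holding cost per roll per year: H = 23% × £164.2 = £37.7660
EOQ = √(2DS/H) = √(2 × 44,000 × 135 / 37.766)
    = √(314,568.66) ≈ 560.86

561 rolls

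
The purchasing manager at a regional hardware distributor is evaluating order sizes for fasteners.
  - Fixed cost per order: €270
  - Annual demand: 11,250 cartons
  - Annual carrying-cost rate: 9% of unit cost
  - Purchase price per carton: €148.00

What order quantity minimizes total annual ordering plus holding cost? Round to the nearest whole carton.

Carrying cost H = €148 × 9% = €13.3200/carton/yr
2DS/H = 2·11,250·270/13.32 = 456,081.08
EOQ = √456,081.08 ≈ 675.34

675 cartons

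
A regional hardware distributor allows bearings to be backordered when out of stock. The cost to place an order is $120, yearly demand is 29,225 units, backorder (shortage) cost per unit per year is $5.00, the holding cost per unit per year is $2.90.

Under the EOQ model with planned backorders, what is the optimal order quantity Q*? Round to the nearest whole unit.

Basic EOQ = √(2·29,225·120/2.9) = 1,555.192
Backorder adjustment √((H+b)/b) = √((2.9+5)/5) = 1.2570
Q* = 1,555.192 × 1.2570 ≈ 1,954.85

1,955 units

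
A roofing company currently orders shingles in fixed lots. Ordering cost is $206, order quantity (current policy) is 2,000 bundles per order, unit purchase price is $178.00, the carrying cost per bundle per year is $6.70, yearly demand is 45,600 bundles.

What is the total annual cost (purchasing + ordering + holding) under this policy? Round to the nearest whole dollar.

$8,128,197

Ordering: D/Q × S = 45,600/2,000 × $206 = $4,696.80
Holding:  Q/2 × H = 2,000/2 × $6.7 = $6,700.00
Purchase cost = D·C = 45,600 × 178 = $8,116,800.00
Total = $4,696.80 + $6,700.00 + $8,116,800.00 = $8,128,196.80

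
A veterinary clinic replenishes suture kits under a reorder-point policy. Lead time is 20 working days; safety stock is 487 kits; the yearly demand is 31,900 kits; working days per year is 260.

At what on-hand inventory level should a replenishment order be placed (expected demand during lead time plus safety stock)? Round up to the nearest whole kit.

Daily demand d = 31,900 / 260 = 122.692 kits/day
Demand during lead time = 122.692 × 20 = 2,453.85
Reorder point = 2,453.85 + 487 = 2,940.85 → round up

2,941 kits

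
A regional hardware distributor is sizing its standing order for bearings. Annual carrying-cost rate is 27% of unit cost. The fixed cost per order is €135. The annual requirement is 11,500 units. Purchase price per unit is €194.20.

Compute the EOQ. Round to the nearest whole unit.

243 units

Carrying cost H = €194.2 × 27% = €52.4340/unit/yr
EOQ = √(2DS/H) = √(2 × 11,500 × 135 / 52.434)
    = √(59,217.30) ≈ 243.35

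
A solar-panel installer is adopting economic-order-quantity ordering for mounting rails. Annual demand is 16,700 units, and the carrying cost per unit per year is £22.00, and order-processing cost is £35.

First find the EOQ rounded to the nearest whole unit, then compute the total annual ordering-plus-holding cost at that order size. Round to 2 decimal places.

£5,071.30

EOQ = √(2DS/H) = √(2 × 16,700 × 35 / 22)
    = √(53,136.36) ≈ 230.51 → Q = 231 units
Annual ordering cost = (D/Q)·S = (16,700/231) × 35 = £2,530.30
Annual holding cost  = (Q/2)·H = (231/2) × 22 = £2,541.00
Total = £2,530.30 + £2,541.00 = £5,071.30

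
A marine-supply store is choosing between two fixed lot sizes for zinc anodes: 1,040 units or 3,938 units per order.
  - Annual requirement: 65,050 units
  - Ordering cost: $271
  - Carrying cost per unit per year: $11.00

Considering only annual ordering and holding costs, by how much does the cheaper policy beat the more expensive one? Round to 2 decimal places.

TC(Q) = (D/Q)S + (Q/2)H
TC(1,040) = (65,050/1,040)×271 + (1,040/2)×11 = $22,670.53
TC(3,938) = (65,050/3,938)×271 + (3,938/2)×11 = $26,135.52
Cheaper: Q = 1,040.  Difference = $3,464.99

$3,464.99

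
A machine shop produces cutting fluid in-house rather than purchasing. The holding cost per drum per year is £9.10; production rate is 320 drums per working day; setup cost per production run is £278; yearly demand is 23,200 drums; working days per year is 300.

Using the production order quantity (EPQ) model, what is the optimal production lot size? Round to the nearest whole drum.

1,367 drums

d = 23,200/300 = 77.3333 drums/day;  effective holding cost H(1 − d/p) = 9.1·(1 − 77.3333/320) = 6.90083
Q* = √(2DS / H_eff) = √(2·23,200·278 / 6.90083) ≈ 1,367.20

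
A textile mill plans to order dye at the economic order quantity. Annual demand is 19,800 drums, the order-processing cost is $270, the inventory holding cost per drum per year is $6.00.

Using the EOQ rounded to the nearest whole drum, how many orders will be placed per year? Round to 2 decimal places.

Q* = √(2·D·S / H) = √(2·19,800·270 / 6) = √1,782,000.0 ≈ 1,334.92 → Q = 1,335
N = D/Q = 19,800/1,335 ≈ 14.831 orders/yr

14.83 orders per year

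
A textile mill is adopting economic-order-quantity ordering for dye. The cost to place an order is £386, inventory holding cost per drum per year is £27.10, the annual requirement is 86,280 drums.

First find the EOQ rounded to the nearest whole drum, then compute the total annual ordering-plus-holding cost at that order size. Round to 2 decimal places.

£42,486.25

Q* = √(2·D·S / H) = √(2·86,280·386 / 27.1) = √2,457,865.7 ≈ 1,567.76 → Q = 1,568 drums
Ordering: D/Q × S = 86,280/1,568 × £386 = £21,239.85
Holding:  Q/2 × H = 1,568/2 × £27.1 = £21,246.40
Total = £21,239.85 + £21,246.40 = £42,486.25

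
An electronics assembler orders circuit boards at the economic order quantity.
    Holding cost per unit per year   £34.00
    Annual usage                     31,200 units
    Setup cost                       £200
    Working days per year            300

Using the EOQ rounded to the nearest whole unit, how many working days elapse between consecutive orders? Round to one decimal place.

5.8 days

2DS/H = 2·31,200·200/34 = 367,058.82
EOQ = √367,058.82 ≈ 605.85 → Q = 606 units
Days between orders = 300 / (D/Q) = 300 / 51.485 ≈ 5.827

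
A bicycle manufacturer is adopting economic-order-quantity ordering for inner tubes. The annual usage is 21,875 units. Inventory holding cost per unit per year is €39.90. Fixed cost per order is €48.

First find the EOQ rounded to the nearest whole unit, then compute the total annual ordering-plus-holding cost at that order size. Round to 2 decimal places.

€9,153.70

EOQ = √(2DS/H) = √(2 × 21,875 × 48 / 39.9)
    = √(52,631.58) ≈ 229.42 → Q = 229 units
Ordering: D/Q × S = 21,875/229 × €48 = €4,585.15
Holding:  Q/2 × H = 229/2 × €39.9 = €4,568.55
Total = €4,585.15 + €4,568.55 = €9,153.70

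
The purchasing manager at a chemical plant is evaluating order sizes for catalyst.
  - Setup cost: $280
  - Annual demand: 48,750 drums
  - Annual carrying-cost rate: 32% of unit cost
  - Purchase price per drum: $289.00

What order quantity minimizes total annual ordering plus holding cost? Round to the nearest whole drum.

Carrying cost H = $289 × 32% = $92.4800/drum/yr
Optimal lot size Q* = (2 × 48,750 × $280 / $92.48)^½ ≈ 543.32

543 drums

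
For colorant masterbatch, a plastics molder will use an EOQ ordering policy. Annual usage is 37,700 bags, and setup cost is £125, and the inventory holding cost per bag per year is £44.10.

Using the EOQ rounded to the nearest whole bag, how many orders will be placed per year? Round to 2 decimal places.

81.60 orders per year

2DS/H = 2·37,700·125/44.1 = 213,718.82
EOQ = √213,718.82 ≈ 462.30 → Q = 462
N = D/Q = 37,700/462 ≈ 81.602 orders/yr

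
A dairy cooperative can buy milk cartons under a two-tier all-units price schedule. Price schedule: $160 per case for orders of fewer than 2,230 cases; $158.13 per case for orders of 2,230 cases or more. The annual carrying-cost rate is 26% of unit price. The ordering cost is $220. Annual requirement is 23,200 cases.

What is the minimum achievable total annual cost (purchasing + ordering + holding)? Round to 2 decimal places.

H₁ = 26%×$160 = $41.6000;  H₂ = 26%×$158.13 = $41.1138
EOQ₁ = √(2×23,200×220/41.6000) = 495.36  (< 2,230, feasible at tier 1)
EOQ₂ = √(2×23,200×220/41.1138) = 498.28  (< 2,230 → use Q = 2,230 at tier-2 price)
TC(tier 1 (EOQ₁), Q≈495.4) = $3,732,607.11
TC(tier 2, Q≈2,230.0) = $3,716,746.68
Minimum at tier 2: $3,716,746.68

$3,716,746.68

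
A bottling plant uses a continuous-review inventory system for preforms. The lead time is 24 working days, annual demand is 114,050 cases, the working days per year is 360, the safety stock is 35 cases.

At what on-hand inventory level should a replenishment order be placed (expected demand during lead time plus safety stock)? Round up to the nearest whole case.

7,639 cases

Daily demand d = 114,050 / 360 = 316.806 cases/day
Demand during lead time = 316.806 × 24 = 7,603.33
Reorder point = 7,603.33 + 35 = 7,638.33 → round up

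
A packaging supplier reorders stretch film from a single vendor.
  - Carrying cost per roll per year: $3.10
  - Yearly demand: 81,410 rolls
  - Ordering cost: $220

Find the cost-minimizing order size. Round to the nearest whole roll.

3,399 rolls

2DS/H = 2·81,410·220/3.1 = 11,554,967.74
EOQ = √11,554,967.74 ≈ 3,399.26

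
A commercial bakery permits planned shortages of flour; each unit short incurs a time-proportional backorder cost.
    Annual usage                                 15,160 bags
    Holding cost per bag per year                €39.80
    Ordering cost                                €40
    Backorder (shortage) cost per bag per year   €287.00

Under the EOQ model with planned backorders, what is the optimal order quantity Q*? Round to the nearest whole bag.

Basic EOQ = √(2·15,160·40/39.8) = 174.563
Backorder adjustment √((H+b)/b) = √((39.8+287)/287) = 1.0671
Q* = 174.563 × 1.0671 ≈ 186.27

186 bags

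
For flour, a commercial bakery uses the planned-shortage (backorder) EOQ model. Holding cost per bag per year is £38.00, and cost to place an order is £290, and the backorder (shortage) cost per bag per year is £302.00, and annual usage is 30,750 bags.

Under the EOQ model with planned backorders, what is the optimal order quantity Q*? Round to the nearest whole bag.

727 bags

Basic EOQ = √(2·30,750·290/38) = 685.085
Backorder adjustment √((H+b)/b) = √((38+302)/302) = 1.0611
Q* = 685.085 × 1.0611 ≈ 726.91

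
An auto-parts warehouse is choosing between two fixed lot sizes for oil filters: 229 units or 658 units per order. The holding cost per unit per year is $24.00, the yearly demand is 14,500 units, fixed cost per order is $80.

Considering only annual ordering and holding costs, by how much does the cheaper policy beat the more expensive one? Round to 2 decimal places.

For each Q, cost = (D/Q)·S + (Q/2)·H.
TC(229) = (14,500/229)×80 + (229/2)×24 = $7,813.50
TC(658) = (14,500/658)×80 + (658/2)×24 = $9,658.92
Cheaper: Q = 229.  Difference = $1,845.42

$1,845.42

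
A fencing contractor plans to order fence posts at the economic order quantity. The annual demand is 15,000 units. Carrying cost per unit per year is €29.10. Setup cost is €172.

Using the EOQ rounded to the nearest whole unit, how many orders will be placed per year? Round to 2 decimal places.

35.63 orders per year

2DS/H = 2·15,000·172/29.1 = 177,319.59
EOQ = √177,319.59 ≈ 421.09 → Q = 421
Orders per year = D/Q = 15,000 / 421 = 35.629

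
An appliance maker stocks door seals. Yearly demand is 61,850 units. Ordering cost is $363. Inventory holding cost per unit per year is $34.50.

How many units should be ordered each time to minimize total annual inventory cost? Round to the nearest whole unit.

1,141 units

Q* = √(2·D·S / H) = √(2·61,850·363 / 34.5) = √1,301,539.1 ≈ 1,140.85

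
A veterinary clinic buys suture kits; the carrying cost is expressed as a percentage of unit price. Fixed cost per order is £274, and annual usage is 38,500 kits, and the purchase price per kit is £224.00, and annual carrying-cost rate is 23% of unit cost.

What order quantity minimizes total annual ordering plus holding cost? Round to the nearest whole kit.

H = i·C = 0.23 × £224 = £51.5200 per kit-year
Optimal lot size Q* = (2 × 38,500 × £274 / £51.52)^½ ≈ 639.93

640 kits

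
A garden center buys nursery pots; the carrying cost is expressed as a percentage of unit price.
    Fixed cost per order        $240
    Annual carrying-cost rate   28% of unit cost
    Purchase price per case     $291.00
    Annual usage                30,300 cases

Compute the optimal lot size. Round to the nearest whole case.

422 cases

Carrying cost H = $291 × 28% = $81.4800/case/yr
Optimal lot size Q* = (2 × 30,300 × $240 / $81.48)^½ ≈ 422.49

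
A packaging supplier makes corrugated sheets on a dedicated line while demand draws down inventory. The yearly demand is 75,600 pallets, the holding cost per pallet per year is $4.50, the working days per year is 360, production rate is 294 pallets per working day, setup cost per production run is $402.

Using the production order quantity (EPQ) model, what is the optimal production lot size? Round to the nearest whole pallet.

d = 75,600/360 = 210.0000 pallets/day;  effective holding cost H(1 − d/p) = 4.5·(1 − 210.0000/294) = 1.28571
Q* = √(2DS / H_eff) = √(2·75,600·402 / 1.28571) ≈ 6,875.70

6,876 pallets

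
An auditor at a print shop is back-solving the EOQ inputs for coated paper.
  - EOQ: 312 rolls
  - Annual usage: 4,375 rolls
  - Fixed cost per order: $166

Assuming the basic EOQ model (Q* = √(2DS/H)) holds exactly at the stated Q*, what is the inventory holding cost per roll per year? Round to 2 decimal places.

$14.92

Since Q* = (2DS/H)^½, squaring gives Q*²·H = 2DS.
H = 2DS / Q² = 2 × 4,375 × 166 / 312² = 14.9213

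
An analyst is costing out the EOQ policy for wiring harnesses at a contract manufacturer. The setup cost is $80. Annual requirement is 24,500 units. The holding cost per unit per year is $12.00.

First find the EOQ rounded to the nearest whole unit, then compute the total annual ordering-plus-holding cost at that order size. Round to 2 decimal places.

$6,858.57

Optimal lot size Q* = (2 × 24,500 × $80 / $12)^½ ≈ 571.55 → Q = 572 units
Annual ordering cost = (D/Q)·S = (24,500/572) × 80 = $3,426.57
Annual holding cost  = (Q/2)·H = (572/2) × 12 = $3,432.00
Total = $3,426.57 + $3,432.00 = $6,858.57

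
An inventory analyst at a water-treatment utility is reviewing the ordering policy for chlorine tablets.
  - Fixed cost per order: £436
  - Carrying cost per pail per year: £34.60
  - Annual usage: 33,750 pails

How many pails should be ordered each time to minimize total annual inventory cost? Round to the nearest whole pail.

922 pails

Q* = √(2·D·S / H) = √(2·33,750·436 / 34.6) = √850,578.0 ≈ 922.27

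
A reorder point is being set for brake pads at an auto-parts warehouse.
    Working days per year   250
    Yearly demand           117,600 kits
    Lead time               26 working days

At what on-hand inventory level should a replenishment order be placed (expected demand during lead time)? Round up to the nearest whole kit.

Daily demand d = 117,600 / 250 = 470.400 kits/day
Demand during lead time = 470.400 × 26 = 12,230.40
Reorder point = 12,230.40 → round up

12,231 kits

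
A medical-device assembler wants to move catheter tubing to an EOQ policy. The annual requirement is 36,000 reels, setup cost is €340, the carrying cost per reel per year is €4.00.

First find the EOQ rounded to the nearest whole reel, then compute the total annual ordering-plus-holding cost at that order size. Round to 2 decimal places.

2DS/H = 2·36,000·340/4 = 6,120,000.00
EOQ = √6,120,000.00 ≈ 2,473.86 → Q = 2,474 reels
Orders/yr = 36,000/2,474 = 14.551; ordering cost = 14.551 × €340 = €4,947.45
Average inventory = 2,474/2 = 1237; holding cost = 1237 × €4 = €4,948.00
Total = €4,947.45 + €4,948.00 = €9,895.45

€9,895.45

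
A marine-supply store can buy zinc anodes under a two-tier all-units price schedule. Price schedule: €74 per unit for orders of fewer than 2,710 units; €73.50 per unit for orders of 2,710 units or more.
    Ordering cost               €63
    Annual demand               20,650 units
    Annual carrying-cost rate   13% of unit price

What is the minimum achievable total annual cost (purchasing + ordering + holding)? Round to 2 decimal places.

H₁ = 13%×€74 = €9.6200;  H₂ = 13%×€73.50 = €9.5550
EOQ₁ = √(2×20,650×63/9.6200) = 520.07  (< 2,710, feasible at tier 1)
EOQ₂ = √(2×20,650×63/9.5550) = 521.83  (< 2,710 → use Q = 2,710 at tier-2 price)
TC(tier 1 (EOQ₁), Q≈520.1) = €1,533,103.03
TC(tier 2, Q≈2,710.0) = €1,531,202.08
Minimum at tier 2: €1,531,202.08

€1,531,202.08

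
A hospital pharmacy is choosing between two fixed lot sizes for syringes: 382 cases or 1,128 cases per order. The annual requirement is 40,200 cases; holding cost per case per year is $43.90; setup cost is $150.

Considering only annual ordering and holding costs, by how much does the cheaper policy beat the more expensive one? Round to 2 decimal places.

TC(Q) = (D/Q)S + (Q/2)H
TC(382) = (40,200/382)×150 + (382/2)×43.9 = $24,170.24
TC(1,128) = (40,200/1,128)×150 + (1,128/2)×43.9 = $30,105.34
Lots of 382 are cheaper by $5,935.10.

$5,935.10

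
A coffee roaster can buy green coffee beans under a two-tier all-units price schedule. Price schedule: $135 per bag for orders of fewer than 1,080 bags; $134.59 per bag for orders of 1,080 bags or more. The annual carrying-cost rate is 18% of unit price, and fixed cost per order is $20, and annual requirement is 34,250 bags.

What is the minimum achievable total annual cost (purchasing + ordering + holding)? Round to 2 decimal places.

H₁ = 18%×$135 = $24.3000;  H₂ = 18%×$134.59 = $24.2262
EOQ₁ = √(2×34,250×20/24.3000) = 237.44  (< 1,080, feasible at tier 1)
EOQ₂ = √(2×34,250×20/24.2262) = 237.80  (< 1,080 → use Q = 1,080 at tier-2 price)
TC(tier 1 (EOQ₁), Q≈237.4) = $4,629,519.84
TC(tier 2, Q≈1,080.0) = $4,623,423.91
Minimum at tier 2: $4,623,423.91

$4,623,423.91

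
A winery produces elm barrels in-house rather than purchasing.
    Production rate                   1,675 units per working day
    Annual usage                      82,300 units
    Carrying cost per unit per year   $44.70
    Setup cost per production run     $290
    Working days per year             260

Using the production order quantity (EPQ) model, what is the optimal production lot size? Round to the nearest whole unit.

d = 82,300/260 = 316.5385 units/day;  effective holding cost H(1 − d/p) = 44.7·(1 − 316.5385/1675) = 36.25268
Q* = √(2DS / H_eff) = √(2·82,300·290 / 36.25268) ≈ 1,147.48

1,147 units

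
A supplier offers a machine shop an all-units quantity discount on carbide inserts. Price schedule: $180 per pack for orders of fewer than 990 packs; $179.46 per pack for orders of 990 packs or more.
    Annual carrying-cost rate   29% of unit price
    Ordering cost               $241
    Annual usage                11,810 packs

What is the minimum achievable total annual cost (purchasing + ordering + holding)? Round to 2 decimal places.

$2,143,037.87

H₁ = 29%×$180 = $52.2000;  H₂ = 29%×$179.46 = $52.0434
EOQ₁ = √(2×11,810×241/52.2000) = 330.23  (< 990, feasible at tier 1)
EOQ₂ = √(2×11,810×241/52.0434) = 330.72  (< 990 → use Q = 990 at tier-2 price)
TC(tier 1 (EOQ₁), Q≈330.2) = $2,143,037.87
TC(tier 2, Q≈990.0) = $2,148,059.04
Minimum at tier 1 (EOQ₁): $2,143,037.87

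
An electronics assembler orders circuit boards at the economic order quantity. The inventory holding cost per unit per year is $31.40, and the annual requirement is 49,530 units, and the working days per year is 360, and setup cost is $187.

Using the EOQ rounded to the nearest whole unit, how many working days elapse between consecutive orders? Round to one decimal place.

2DS/H = 2·49,530·187/31.4 = 589,943.31
EOQ = √589,943.31 ≈ 768.08 → Q = 768 units
Cycle time = (working days × Q)/D = (360 × 768) / 49,530 = 5.582 days

5.6 days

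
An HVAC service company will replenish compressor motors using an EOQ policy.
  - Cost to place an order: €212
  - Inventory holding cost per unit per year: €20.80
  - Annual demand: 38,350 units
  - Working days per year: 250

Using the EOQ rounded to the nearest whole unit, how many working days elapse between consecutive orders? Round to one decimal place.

5.8 days

2DS/H = 2·38,350·212/20.8 = 781,750.00
EOQ = √781,750.00 ≈ 884.17 → Q = 884 units
T = Q/D × 250 days = 884/38,350 × 250 = 5.763 days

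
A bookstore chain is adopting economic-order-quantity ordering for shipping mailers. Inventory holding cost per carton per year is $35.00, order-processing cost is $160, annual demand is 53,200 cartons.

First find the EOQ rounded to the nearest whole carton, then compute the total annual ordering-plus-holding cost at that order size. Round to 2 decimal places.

$24,409.84

Q* = √(2·D·S / H) = √(2·53,200·160 / 35) = √486,400.0 ≈ 697.42 → Q = 697 cartons
Ordering: D/Q × S = 53,200/697 × $160 = $12,212.34
Holding:  Q/2 × H = 697/2 × $35 = $12,197.50
Total = $12,212.34 + $12,197.50 = $24,409.84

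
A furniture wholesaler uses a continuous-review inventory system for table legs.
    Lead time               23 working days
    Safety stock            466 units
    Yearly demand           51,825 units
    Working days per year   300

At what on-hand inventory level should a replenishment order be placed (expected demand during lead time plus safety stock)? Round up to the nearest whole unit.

Daily demand d = 51,825 / 300 = 172.750 units/day
Demand during lead time = 172.750 × 23 = 3,973.25
Reorder point = 3,973.25 + 466 = 4,439.25 → round up

4,440 units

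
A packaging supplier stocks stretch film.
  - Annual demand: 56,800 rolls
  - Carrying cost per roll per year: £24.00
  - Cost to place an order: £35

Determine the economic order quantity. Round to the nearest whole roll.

Q* = √(2·D·S / H) = √(2·56,800·35 / 24) = √165,666.7 ≈ 407.02

407 rolls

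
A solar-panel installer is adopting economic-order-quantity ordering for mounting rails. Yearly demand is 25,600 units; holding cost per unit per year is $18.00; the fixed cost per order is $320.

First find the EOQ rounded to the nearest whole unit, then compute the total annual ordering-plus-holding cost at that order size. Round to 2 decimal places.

EOQ = √(2DS/H) = √(2 × 25,600 × 320 / 18)
    = √(910,222.22) ≈ 954.06 → Q = 954 units
Annual ordering cost = (D/Q)·S = (25,600/954) × 320 = $8,587.00
Annual holding cost  = (Q/2)·H = (954/2) × 18 = $8,586.00
Total = $8,587.00 + $8,586.00 = $17,173.00

$17,173.00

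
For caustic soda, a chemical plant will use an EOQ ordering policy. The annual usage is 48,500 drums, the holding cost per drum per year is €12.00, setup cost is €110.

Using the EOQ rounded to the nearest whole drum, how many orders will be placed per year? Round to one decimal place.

51.4 orders per year

EOQ = √(2DS/H) = √(2 × 48,500 × 110 / 12)
    = √(889,166.67) ≈ 942.96 → Q = 943
N = D/Q = 48,500/943 ≈ 51.432 orders/yr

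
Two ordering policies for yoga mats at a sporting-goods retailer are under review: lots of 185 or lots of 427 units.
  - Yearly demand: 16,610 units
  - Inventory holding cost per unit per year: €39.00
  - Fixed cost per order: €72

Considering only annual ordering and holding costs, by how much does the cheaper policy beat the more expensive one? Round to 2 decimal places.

TC(Q) = (D/Q)S + (Q/2)H
TC(185) = (16,610/185)×72 + (185/2)×39 = €10,071.93
TC(427) = (16,610/427)×72 + (427/2)×39 = €11,127.25
|ΔTC| = |€10,071.93 − €11,127.25| = €1,055.32

€1,055.32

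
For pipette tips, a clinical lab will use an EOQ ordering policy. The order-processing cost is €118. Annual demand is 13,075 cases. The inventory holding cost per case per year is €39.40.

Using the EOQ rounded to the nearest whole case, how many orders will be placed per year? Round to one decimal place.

EOQ = √(2DS/H) = √(2 × 13,075 × 118 / 39.4)
    = √(78,317.26) ≈ 279.85 → Q = 280
Orders per year = D/Q = 13,075 / 280 = 46.696

46.7 orders per year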